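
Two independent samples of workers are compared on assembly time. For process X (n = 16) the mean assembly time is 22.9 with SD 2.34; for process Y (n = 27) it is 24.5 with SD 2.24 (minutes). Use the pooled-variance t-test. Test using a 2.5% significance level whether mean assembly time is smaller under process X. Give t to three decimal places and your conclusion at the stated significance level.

Let group 1 = process X, group 2 = process Y. H0: μ_1 = μ_2; H1: μ_1 < μ_2 (two-sample pooled-variance t-test, left-tailed).
s_p² = [(16−1)·2.34² + (27−1)·2.24²]/(16+27−2) = 5.18516
t = (22.9 − 24.5)/√[5.18516·(1/16 + 1/27)] = -2.227
df = n₁ + n₂ − 2 = 41
p-value = P(T ≤ -2.227) ≈ 0.016
Since p ≈ 0.016 < α = 0.025, reject H0; the evidence is statistically significant.

t = -2.227; reject H0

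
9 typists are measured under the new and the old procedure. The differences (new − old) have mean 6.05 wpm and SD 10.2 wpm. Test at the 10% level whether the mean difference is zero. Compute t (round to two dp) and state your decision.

H0: μ_d = 0; H1: μ_d ≠ 0 (paired t-test on the differences, two-sided).
t = d̄/(s_d/√n) = 6.05/(10.2/√9) = 1.78
df = n − 1 = 8
Two-sided p-value ≈ 0.113
Since p ≈ 0.113 > α = 0.1, fail to reject H0; the data do not provide sufficient evidence against H0.

t = 1.78; fail to reject H0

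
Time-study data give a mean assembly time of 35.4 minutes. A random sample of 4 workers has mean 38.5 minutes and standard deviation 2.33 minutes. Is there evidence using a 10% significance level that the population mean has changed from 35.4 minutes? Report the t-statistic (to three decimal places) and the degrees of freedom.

t = 2.661, df = 3

H0: μ = 35.4; H1: μ ≠ 35.4 (one-sample t-test, two-sided).
t = (x̄ − μ₀)/(s/√n) = (38.5 − 35.4)/(2.33/√4) = 2.661
df = n − 1 = 3
Two-sided p-value ≈ 0.0763
Since p ≈ 0.0763 < α = 0.1, reject H0; the evidence is statistically significant.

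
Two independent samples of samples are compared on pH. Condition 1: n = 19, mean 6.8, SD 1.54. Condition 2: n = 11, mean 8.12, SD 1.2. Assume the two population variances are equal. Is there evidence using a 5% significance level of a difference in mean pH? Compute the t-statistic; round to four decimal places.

-2.4400

Let group 1 = condition 1, group 2 = condition 2. H0: μ_1 = μ_2; H1: μ_1 ≠ μ_2 (two-sample pooled-variance t-test, two-sided).
s_p² = [(19−1)·1.54² + (11−1)·1.2²]/(19+11−2) = 2.03889
t = (6.8 − 8.12)/√[2.03889·(1/19 + 1/11)] = -2.4400
df = n₁ + n₂ − 2 = 28
Two-sided p-value ≈ 0.0213
Since p ≈ 0.0213 < α = 0.05, reject H0; the data support H1.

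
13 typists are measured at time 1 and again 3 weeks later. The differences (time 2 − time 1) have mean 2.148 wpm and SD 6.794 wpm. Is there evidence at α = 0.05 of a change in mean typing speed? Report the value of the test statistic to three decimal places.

H0: μ_d = 0; H1: μ_d ≠ 0 (paired t-test on the differences, two-sided).
t = d̄/(s_d/√n) = 2.148/(6.794/√13) = 1.140
df = n − 1 = 12
Two-sided p-value ≈ 0.277
Since p ≈ 0.277 > α = 0.05, fail to reject H0; the data do not provide sufficient evidence against H0.

1.140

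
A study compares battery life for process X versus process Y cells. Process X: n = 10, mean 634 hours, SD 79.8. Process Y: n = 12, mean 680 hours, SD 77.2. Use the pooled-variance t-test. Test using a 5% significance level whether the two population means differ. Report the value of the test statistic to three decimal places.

Let group 1 = process X, group 2 = process Y. H0: μ_1 = μ_2; H1: μ_1 ≠ μ_2 (two-sample pooled-variance t-test, two-sided).
s_p² = [(10−1)·79.8² + (12−1)·77.2²]/(10+12−2) = 6143.53
t = (634 − 680)/√[6143.53·(1/10 + 1/12)] = -1.371
df = n₁ + n₂ − 2 = 20
Two-sided p-value ≈ 0.186
Since p ≈ 0.186 > α = 0.05, fail to reject H0; the data do not provide sufficient evidence against H0.

-1.371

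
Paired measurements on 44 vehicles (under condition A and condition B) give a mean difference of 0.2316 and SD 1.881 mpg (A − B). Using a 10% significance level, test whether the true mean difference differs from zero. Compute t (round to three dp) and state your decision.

t = 0.817; fail to reject H0

H0: μ_d = 0; H1: μ_d ≠ 0 (paired t-test on the differences, two-sided).
t = d̄/(s_d/√n) = 0.2316/(1.881/√44) = 0.817
df = n − 1 = 43
Two-sided p-value ≈ 0.4186
Since p ≈ 0.4186 > α = 0.1, fail to reject H0; the data do not provide sufficient evidence against H0.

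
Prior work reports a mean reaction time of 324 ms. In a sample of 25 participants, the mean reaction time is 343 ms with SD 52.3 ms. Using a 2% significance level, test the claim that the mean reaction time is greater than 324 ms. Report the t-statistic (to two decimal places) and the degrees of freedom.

H0: μ = 324; H1: μ > 324 (one-sample t-test, right-tailed).
t = (x̄ − μ₀)/(s/√n) = (343 − 324)/(52.3/√25) = 1.82
df = n − 1 = 24
p-value = P(T ≥ 1.82) ≈ 0.041
Since p ≈ 0.041 > α = 0.02, fail to reject H0; the data do not provide sufficient evidence against H0.

t = 1.82, df = 24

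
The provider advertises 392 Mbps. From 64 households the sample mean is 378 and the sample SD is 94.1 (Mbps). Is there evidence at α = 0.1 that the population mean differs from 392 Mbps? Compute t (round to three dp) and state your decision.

t = -1.190; fail to reject H0

H0: μ = 392; H1: μ ≠ 392 (one-sample t-test, two-sided).
t = (x̄ − μ₀)/(s/√n) = (378 − 392)/(94.1/√64) = -1.190
df = n − 1 = 63
Two-sided p-value ≈ 0.238
Since p ≈ 0.238 > α = 0.1, fail to reject H0; the data do not provide sufficient evidence against H0.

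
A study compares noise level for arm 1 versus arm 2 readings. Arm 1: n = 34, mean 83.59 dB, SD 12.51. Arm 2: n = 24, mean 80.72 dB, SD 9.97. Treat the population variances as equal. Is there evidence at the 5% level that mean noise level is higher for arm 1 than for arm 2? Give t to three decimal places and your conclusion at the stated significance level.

t = 0.933; fail to reject H0

Let group 1 = arm 1, group 2 = arm 2. H0: μ_1 = μ_2; H1: μ_1 > μ_2 (two-sample pooled-variance t-test, right-tailed).
s_p² = [(34−1)·12.51² + (24−1)·9.97²]/(34+24−2) = 133.049
t = (83.59 − 80.72)/√[133.049·(1/34 + 1/24)] = 0.933
df = n₁ + n₂ − 2 = 56
p-value = P(T ≥ 0.933) ≈ 0.177
Since p ≈ 0.177 > α = 0.05, fail to reject H0; the evidence is not statistically significant.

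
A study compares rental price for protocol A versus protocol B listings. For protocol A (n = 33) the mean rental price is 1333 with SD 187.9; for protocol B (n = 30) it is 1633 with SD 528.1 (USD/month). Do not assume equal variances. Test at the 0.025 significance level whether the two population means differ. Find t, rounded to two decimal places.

Let group 1 = protocol A, group 2 = protocol B. H0: μ_1 = μ_2; H1: μ_1 ≠ μ_2 (Welch's two-sample t-test, two-sided).
t = (x̄_1 − x̄_2)/√(s_1²/n_1 + s_2²/n_2) = (1333 − 1633)/√(187.9²/33 + 528.1²/30) = -2.95
Welch–Satterthwaite df ≈ 35.63
Two-sided p-value ≈ 0.006
Since p ≈ 0.006 < α = 0.025, reject H0; the data support H1.

-2.95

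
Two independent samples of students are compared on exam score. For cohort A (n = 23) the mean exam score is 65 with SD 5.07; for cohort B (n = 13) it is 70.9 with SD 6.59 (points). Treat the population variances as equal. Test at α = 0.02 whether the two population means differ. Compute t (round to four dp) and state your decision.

Let group 1 = cohort A, group 2 = cohort B. H0: μ_1 = μ_2; H1: μ_1 ≠ μ_2 (two-sample pooled-variance t-test, two-sided).
s_p² = [(23−1)·5.07² + (13−1)·6.59²]/(23+13−2) = 31.9601
t = (65 − 70.9)/√[31.9601·(1/23 + 1/13)] = -3.0077
df = n₁ + n₂ − 2 = 34
Two-sided p-value ≈ 0.0049
Since p ≈ 0.0049 < α = 0.02, reject H0; the data support H1.

t = -3.0077; reject H0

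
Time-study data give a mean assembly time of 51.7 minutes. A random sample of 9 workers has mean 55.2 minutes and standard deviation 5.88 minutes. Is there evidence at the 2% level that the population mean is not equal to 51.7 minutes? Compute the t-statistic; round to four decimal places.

1.7857

H0: μ = 51.7; H1: μ ≠ 51.7 (one-sample t-test, two-sided).
t = (x̄ − μ₀)/(s/√n) = (55.2 − 51.7)/(5.88/√9) = 1.7857
df = n − 1 = 8
Two-sided p-value ≈ 0.112
Since p ≈ 0.112 > α = 0.02, fail to reject H0; the evidence is not statistically significant.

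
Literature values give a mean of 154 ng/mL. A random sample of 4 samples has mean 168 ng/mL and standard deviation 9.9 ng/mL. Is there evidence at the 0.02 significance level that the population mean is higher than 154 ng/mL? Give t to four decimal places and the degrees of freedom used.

H0: μ = 154; H1: μ > 154 (one-sample t-test, right-tailed).
t = (x̄ − μ₀)/(s/√n) = (168 − 154)/(9.9/√4) = 2.8283
df = n − 1 = 3
p-value = P(T ≥ 2.8283) ≈ 0.033
Since p ≈ 0.033 > α = 0.02, fail to reject H0; the evidence is not statistically significant.

t = 2.8283, df = 3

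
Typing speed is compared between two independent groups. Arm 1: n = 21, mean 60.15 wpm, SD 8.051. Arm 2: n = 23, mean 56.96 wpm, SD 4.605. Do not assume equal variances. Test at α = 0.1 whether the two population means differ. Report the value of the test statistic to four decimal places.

Let group 1 = arm 1, group 2 = arm 2. H0: μ_1 = μ_2; H1: μ_1 ≠ μ_2 (Welch's two-sample t-test, two-sided).
t = (x̄_1 − x̄_2)/√(s_1²/n_1 + s_2²/n_2) = (60.15 − 56.96)/√(8.051²/21 + 4.605²/23) = 1.5933
Welch–Satterthwaite df ≈ 31.20
Two-sided p-value ≈ 0.121
Since p ≈ 0.121 > α = 0.1, fail to reject H0; the evidence is not statistically significant.

1.5933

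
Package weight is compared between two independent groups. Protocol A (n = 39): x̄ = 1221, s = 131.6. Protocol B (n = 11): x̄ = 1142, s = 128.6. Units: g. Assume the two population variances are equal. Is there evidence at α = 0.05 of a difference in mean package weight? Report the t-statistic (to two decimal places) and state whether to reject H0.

Let group 1 = protocol A, group 2 = protocol B. H0: μ_1 = μ_2; H1: μ_1 ≠ μ_2 (two-sample pooled-variance t-test, two-sided).
s_p² = [(39−1)·131.6² + (11−1)·128.6²]/(39+11−2) = 17155.9
t = (1221 − 1142)/√[17155.9·(1/39 + 1/11)] = 1.77
df = n₁ + n₂ − 2 = 48
Two-sided p-value ≈ 0.0836
Since p ≈ 0.0836 > α = 0.05, fail to reject H0; the evidence is not statistically significant.

t = 1.77; fail to reject H0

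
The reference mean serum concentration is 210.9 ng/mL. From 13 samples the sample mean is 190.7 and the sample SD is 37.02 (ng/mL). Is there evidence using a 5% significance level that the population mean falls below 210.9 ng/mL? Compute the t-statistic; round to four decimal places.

-1.9674

H0: μ = 210.9; H1: μ < 210.9 (one-sample t-test, left-tailed).
t = (x̄ − μ₀)/(s/√n) = (190.7 − 210.9)/(37.02/√13) = -1.9674
df = n − 1 = 12
p-value = P(T ≤ -1.9674) ≈ 0.0363
Since p ≈ 0.0363 < α = 0.05, reject H0; the evidence is statistically significant.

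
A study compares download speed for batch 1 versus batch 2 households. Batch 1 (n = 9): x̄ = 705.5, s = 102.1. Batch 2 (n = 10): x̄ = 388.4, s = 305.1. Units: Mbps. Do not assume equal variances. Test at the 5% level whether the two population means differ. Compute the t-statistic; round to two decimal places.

3.10

Let group 1 = batch 1, group 2 = batch 2. H0: μ_1 = μ_2; H1: μ_1 ≠ μ_2 (Welch's two-sample t-test, two-sided).
t = (x̄_1 − x̄_2)/√(s_1²/n_1 + s_2²/n_2) = (705.5 − 388.4)/√(102.1²/9 + 305.1²/10) = 3.10
Welch–Satterthwaite df ≈ 11.18
Two-sided p-value ≈ 0.010
Since p ≈ 0.010 < α = 0.05, reject H0; the data support H1.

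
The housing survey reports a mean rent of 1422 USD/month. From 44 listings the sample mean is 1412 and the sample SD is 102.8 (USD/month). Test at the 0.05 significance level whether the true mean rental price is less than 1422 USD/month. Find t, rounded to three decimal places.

H0: μ = 1422; H1: μ < 1422 (one-sample t-test, left-tailed).
t = (x̄ − μ₀)/(s/√n) = (1412 − 1422)/(102.8/√44) = -0.645
df = n − 1 = 43
p-value = P(T ≤ -0.645) ≈ 0.2611
Since p ≈ 0.2611 > α = 0.05, fail to reject H0; the evidence is not statistically significant.

-0.645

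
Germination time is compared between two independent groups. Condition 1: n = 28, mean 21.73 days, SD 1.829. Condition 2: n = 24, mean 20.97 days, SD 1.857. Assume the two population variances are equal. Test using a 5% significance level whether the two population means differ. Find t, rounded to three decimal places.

Let group 1 = condition 1, group 2 = condition 2. H0: μ_1 = μ_2; H1: μ_1 ≠ μ_2 (two-sample pooled-variance t-test, two-sided).
s_p² = [(28−1)·1.829² + (24−1)·1.857²]/(28+24−2) = 3.39272
t = (21.73 − 20.97)/√[3.39272·(1/28 + 1/24)] = 1.483
df = n₁ + n₂ − 2 = 50
Two-sided p-value ≈ 0.144
Since p ≈ 0.144 > α = 0.05, fail to reject H0; the data do not provide sufficient evidence against H0.

1.483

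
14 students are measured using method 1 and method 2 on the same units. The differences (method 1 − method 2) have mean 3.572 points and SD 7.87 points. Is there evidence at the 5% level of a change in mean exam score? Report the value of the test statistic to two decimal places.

1.70

H0: μ_d = 0; H1: μ_d ≠ 0 (paired t-test on the differences, two-sided).
t = d̄/(s_d/√n) = 3.572/(7.87/√14) = 1.70
df = n − 1 = 13
Two-sided p-value ≈ 0.1133
Since p ≈ 0.1133 > α = 0.05, fail to reject H0; the data do not provide sufficient evidence against H0.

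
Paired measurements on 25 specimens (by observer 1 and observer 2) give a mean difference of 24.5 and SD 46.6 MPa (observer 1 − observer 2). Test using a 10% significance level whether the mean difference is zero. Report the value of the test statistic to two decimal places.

2.63

H0: μ_d = 0; H1: μ_d ≠ 0 (paired t-test on the differences, two-sided).
t = d̄/(s_d/√n) = 24.5/(46.6/√25) = 2.63
df = n − 1 = 24
Two-sided p-value ≈ 0.015
Since p ≈ 0.015 < α = 0.1, reject H0; the evidence is statistically significant.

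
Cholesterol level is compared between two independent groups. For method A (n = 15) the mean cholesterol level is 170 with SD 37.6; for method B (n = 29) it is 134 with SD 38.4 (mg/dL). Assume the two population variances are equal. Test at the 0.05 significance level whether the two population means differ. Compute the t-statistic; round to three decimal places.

2.968

Let group 1 = method A, group 2 = method B. H0: μ_1 = μ_2; H1: μ_1 ≠ μ_2 (two-sample pooled-variance t-test, two-sided).
s_p² = [(15−1)·37.6² + (29−1)·38.4²]/(15+29−2) = 1454.29
t = (170 − 134)/√[1454.29·(1/15 + 1/29)] = 2.968
df = n₁ + n₂ − 2 = 42
Two-sided p-value ≈ 0.005
Since p ≈ 0.005 < α = 0.05, reject H0; the evidence is statistically significant.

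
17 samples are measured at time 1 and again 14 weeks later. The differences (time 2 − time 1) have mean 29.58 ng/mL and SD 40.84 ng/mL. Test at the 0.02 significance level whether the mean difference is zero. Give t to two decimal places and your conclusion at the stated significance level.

t = 2.99; reject H0

H0: μ_d = 0; H1: μ_d ≠ 0 (paired t-test on the differences, two-sided).
t = d̄/(s_d/√n) = 29.58/(40.84/√17) = 2.99
df = n − 1 = 16
Two-sided p-value ≈ 0.009
Since p ≈ 0.009 < α = 0.02, reject H0; the evidence is statistically significant.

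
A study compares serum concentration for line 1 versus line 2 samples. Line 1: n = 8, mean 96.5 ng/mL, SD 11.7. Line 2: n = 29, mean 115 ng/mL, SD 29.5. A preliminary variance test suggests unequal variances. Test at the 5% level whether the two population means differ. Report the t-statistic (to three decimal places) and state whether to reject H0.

Let group 1 = line 1, group 2 = line 2. H0: μ_1 = μ_2; H1: μ_1 ≠ μ_2 (Welch's two-sample t-test, two-sided).
t = (x̄_1 − x̄_2)/√(s_1²/n_1 + s_2²/n_2) = (96.5 − 115)/√(11.7²/8 + 29.5²/29) = -2.695
Welch–Satterthwaite df ≈ 30.01
Two-sided p-value ≈ 0.011
Since p ≈ 0.011 < α = 0.05, reject H0; the evidence is statistically significant.

t = -2.695; reject H0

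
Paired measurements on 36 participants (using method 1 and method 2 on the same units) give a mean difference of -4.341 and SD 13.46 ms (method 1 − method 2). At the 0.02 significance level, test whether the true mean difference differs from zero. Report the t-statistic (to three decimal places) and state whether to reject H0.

H0: μ_d = 0; H1: μ_d ≠ 0 (paired t-test on the differences, two-sided).
t = d̄/(s_d/√n) = -4.341/(13.46/√36) = -1.935
df = n − 1 = 35
Two-sided p-value ≈ 0.0611
Since p ≈ 0.0611 > α = 0.02, fail to reject H0; the evidence is not statistically significant.

t = -1.935; fail to reject H0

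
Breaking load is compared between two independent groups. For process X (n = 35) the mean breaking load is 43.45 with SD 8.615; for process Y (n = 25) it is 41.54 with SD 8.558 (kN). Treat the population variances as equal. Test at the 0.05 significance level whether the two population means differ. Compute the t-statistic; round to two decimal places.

Let group 1 = process X, group 2 = process Y. H0: μ_1 = μ_2; H1: μ_1 ≠ μ_2 (two-sample pooled-variance t-test, two-sided).
s_p² = [(35−1)·8.615² + (25−1)·8.558²]/(35+25−2) = 73.8132
t = (43.45 − 41.54)/√[73.8132·(1/35 + 1/25)] = 0.85
df = n₁ + n₂ − 2 = 58
Two-sided p-value ≈ 0.3994
Since p ≈ 0.3994 > α = 0.05, fail to reject H0; the evidence is not statistically significant.

0.85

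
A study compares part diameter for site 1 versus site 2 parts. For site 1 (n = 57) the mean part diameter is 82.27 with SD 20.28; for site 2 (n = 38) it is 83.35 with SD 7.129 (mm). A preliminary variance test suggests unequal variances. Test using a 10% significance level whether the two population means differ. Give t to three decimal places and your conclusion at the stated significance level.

Let group 1 = site 1, group 2 = site 2. H0: μ_1 = μ_2; H1: μ_1 ≠ μ_2 (Welch's two-sample t-test, two-sided).
t = (x̄_1 − x̄_2)/√(s_1²/n_1 + s_2²/n_2) = (82.27 − 83.35)/√(20.28²/57 + 7.129²/38) = -0.369
Welch–Satterthwaite df ≈ 74.79
Two-sided p-value ≈ 0.7130
Since p ≈ 0.7130 > α = 0.1, fail to reject H0; the data do not provide sufficient evidence against H0.

t = -0.369; fail to reject H0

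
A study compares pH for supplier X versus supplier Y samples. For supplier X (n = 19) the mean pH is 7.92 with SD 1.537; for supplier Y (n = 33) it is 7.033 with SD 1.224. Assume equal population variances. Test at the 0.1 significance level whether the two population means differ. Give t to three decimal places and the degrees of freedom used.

t = 2.290, df = 50

Let group 1 = supplier X, group 2 = supplier Y. H0: μ_1 = μ_2; H1: μ_1 ≠ μ_2 (two-sample pooled-variance t-test, two-sided).
s_p² = [(19−1)·1.537² + (33−1)·1.224²]/(19+33−2) = 1.80929
t = (7.92 − 7.033)/√[1.80929·(1/19 + 1/33)] = 2.290
df = n₁ + n₂ − 2 = 50
Two-sided p-value ≈ 0.026
Since p ≈ 0.026 < α = 0.1, reject H0; the data support H1.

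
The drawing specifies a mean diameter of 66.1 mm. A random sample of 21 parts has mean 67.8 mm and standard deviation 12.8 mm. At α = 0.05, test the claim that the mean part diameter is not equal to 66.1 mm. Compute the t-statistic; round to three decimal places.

H0: μ = 66.1; H1: μ ≠ 66.1 (one-sample t-test, two-sided).
t = (x̄ − μ₀)/(s/√n) = (67.8 − 66.1)/(12.8/√21) = 0.609
df = n − 1 = 20
Two-sided p-value ≈ 0.5496
Since p ≈ 0.5496 > α = 0.05, fail to reject H0; the data do not provide sufficient evidence against H0.

0.609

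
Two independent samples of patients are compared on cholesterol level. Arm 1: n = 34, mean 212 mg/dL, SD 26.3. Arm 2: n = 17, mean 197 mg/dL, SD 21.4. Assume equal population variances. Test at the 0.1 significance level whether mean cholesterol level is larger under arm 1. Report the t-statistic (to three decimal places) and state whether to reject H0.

t = 2.036; reject H0

Let group 1 = arm 1, group 2 = arm 2. H0: μ_1 = μ_2; H1: μ_1 > μ_2 (two-sample pooled-variance t-test, right-tailed).
s_p² = [(34−1)·26.3² + (17−1)·21.4²]/(34+17−2) = 615.37
t = (212 − 197)/√[615.37·(1/34 + 1/17)] = 2.036
df = n₁ + n₂ − 2 = 49
p-value = P(T ≥ 2.036) ≈ 0.024
Since p ≈ 0.024 < α = 0.1, reject H0; the evidence is statistically significant.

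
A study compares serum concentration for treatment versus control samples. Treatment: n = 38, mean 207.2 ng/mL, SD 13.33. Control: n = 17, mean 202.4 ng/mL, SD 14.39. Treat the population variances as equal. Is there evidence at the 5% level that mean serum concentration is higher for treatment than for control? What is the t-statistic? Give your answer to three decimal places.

1.204

Let group 1 = treatment, group 2 = control. H0: μ_1 = μ_2; H1: μ_1 > μ_2 (two-sample pooled-variance t-test, right-tailed).
s_p² = [(38−1)·13.33² + (17−1)·14.39²]/(38+17−2) = 186.559
t = (207.2 − 202.4)/√[186.559·(1/38 + 1/17)] = 1.204
df = n₁ + n₂ − 2 = 53
p-value = P(T ≥ 1.204) ≈ 0.1169
Since p ≈ 0.1169 > α = 0.05, fail to reject H0; the evidence is not statistically significant.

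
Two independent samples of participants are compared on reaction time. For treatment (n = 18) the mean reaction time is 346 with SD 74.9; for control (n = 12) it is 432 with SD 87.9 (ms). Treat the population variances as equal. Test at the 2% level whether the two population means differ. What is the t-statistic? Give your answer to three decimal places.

Let group 1 = treatment, group 2 = control. H0: μ_1 = μ_2; H1: μ_1 ≠ μ_2 (two-sample pooled-variance t-test, two-sided).
s_p² = [(18−1)·74.9² + (12−1)·87.9²]/(18+12−2) = 6441.45
t = (346 − 432)/√[6441.45·(1/18 + 1/12)] = -2.875
df = n₁ + n₂ − 2 = 28
Two-sided p-value ≈ 0.008
Since p ≈ 0.008 < α = 0.02, reject H0; the evidence is statistically significant.

-2.875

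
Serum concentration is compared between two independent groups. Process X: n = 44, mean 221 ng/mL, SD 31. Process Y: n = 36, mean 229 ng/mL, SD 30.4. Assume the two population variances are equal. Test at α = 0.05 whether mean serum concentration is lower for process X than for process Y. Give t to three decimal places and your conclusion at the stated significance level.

t = -1.158; fail to reject H0

Let group 1 = process X, group 2 = process Y. H0: μ_1 = μ_2; H1: μ_1 < μ_2 (two-sample pooled-variance t-test, left-tailed).
s_p² = [(44−1)·31² + (36−1)·30.4²]/(44+36−2) = 944.469
t = (221 − 229)/√[944.469·(1/44 + 1/36)] = -1.158
df = n₁ + n₂ − 2 = 78
p-value = P(T ≤ -1.158) ≈ 0.1251
Since p ≈ 0.1251 > α = 0.05, fail to reject H0; the data do not provide sufficient evidence against H0.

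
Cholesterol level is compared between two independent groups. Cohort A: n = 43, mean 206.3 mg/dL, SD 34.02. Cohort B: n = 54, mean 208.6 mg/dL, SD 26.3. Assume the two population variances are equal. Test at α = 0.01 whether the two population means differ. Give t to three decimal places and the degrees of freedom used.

t = -0.376, df = 95

Let group 1 = cohort A, group 2 = cohort B. H0: μ_1 = μ_2; H1: μ_1 ≠ μ_2 (two-sample pooled-variance t-test, two-sided).
s_p² = [(43−1)·34.02² + (54−1)·26.3²]/(43+54−2) = 897.565
t = (206.3 − 208.6)/√[897.565·(1/43 + 1/54)] = -0.376
df = n₁ + n₂ − 2 = 95
Two-sided p-value ≈ 0.7080
Since p ≈ 0.7080 > α = 0.01, fail to reject H0; the data do not provide sufficient evidence against H0.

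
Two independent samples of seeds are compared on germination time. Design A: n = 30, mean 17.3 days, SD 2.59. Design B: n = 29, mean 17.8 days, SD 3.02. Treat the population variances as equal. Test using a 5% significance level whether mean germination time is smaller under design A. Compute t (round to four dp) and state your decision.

Let group 1 = design A, group 2 = design B. H0: μ_1 = μ_2; H1: μ_1 < μ_2 (two-sample pooled-variance t-test, left-tailed).
s_p² = [(30−1)·2.59² + (29−1)·3.02²]/(30+29−2) = 7.89309
t = (17.3 − 17.8)/√[7.89309·(1/30 + 1/29)] = -0.6834
df = n₁ + n₂ − 2 = 57
p-value = P(T ≤ -0.6834) ≈ 0.2486
Since p ≈ 0.2486 > α = 0.05, fail to reject H0; the data do not provide sufficient evidence against H0.

t = -0.6834; fail to reject H0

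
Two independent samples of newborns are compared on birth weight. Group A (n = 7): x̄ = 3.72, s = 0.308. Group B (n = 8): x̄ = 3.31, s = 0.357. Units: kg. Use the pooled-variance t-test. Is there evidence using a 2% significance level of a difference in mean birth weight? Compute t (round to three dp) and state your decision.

Let group 1 = group A, group 2 = group B. H0: μ_1 = μ_2; H1: μ_1 ≠ μ_2 (two-sample pooled-variance t-test, two-sided).
s_p² = [(7−1)·0.308² + (8−1)·0.357²]/(7+8−2) = 0.11241
t = (3.72 − 3.31)/√[0.11241·(1/7 + 1/8)] = 2.363
df = n₁ + n₂ − 2 = 13
Two-sided p-value ≈ 0.0344
Since p ≈ 0.0344 > α = 0.02, fail to reject H0; the evidence is not statistically significant.

t = 2.363; fail to reject H0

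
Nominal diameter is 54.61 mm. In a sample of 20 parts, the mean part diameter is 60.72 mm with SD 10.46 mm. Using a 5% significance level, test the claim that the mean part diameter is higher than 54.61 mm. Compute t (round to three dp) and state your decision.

H0: μ = 54.61; H1: μ > 54.61 (one-sample t-test, right-tailed).
t = (x̄ − μ₀)/(s/√n) = (60.72 − 54.61)/(10.46/√20) = 2.612
df = n − 1 = 19
p-value = P(T ≥ 2.612) ≈ 0.009
Since p ≈ 0.009 < α = 0.05, reject H0; the evidence is statistically significant.

t = 2.612; reject H0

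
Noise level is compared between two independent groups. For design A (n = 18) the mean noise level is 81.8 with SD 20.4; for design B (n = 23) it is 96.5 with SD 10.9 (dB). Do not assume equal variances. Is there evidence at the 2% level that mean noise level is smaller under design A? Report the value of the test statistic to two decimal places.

Let group 1 = design A, group 2 = design B. H0: μ_1 = μ_2; H1: μ_1 < μ_2 (Welch's two-sample t-test, left-tailed).
t = (x̄_1 − x̄_2)/√(s_1²/n_1 + s_2²/n_2) = (81.8 − 96.5)/√(20.4²/18 + 10.9²/23) = -2.76
Welch–Satterthwaite df ≈ 24.50
p-value = P(T ≤ -2.76) ≈ 0.0053
Since p ≈ 0.0053 < α = 0.02, reject H0; the data support H1.

-2.76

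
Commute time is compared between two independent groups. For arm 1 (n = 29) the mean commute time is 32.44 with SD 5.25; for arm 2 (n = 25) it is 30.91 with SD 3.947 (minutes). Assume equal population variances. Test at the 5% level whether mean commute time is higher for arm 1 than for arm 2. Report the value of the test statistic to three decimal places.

1.194

Let group 1 = arm 1, group 2 = arm 2. H0: μ_1 = μ_2; H1: μ_1 > μ_2 (two-sample pooled-variance t-test, right-tailed).
s_p² = [(29−1)·5.25² + (25−1)·3.947²]/(29+25−2) = 22.0316
t = (32.44 − 30.91)/√[22.0316·(1/29 + 1/25)] = 1.194
df = n₁ + n₂ − 2 = 52
p-value = P(T ≥ 1.194) ≈ 0.1189
Since p ≈ 0.1189 > α = 0.05, fail to reject H0; the data do not provide sufficient evidence against H0.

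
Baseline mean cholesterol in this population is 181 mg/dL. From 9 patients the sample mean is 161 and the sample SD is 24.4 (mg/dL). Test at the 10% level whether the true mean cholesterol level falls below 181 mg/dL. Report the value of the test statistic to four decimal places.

-2.4590

H0: μ = 181; H1: μ < 181 (one-sample t-test, left-tailed).
t = (x̄ − μ₀)/(s/√n) = (161 − 181)/(24.4/√9) = -2.4590
df = n − 1 = 8
p-value = P(T ≤ -2.4590) ≈ 0.020
Since p ≈ 0.020 < α = 0.1, reject H0; the evidence is statistically significant.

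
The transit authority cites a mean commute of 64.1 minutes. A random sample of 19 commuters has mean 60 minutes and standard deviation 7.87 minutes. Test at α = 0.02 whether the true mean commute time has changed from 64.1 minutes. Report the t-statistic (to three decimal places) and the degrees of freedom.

H0: μ = 64.1; H1: μ ≠ 64.1 (one-sample t-test, two-sided).
t = (x̄ − μ₀)/(s/√n) = (60 − 64.1)/(7.87/√19) = -2.271
df = n − 1 = 18
Two-sided p-value ≈ 0.0357
Since p ≈ 0.0357 > α = 0.02, fail to reject H0; the data do not provide sufficient evidence against H0.

t = -2.271, df = 18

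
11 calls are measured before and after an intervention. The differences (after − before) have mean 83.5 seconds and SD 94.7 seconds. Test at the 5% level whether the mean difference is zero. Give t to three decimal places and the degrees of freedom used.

t = 2.924, df = 10

H0: μ_d = 0; H1: μ_d ≠ 0 (paired t-test on the differences, two-sided).
t = d̄/(s_d/√n) = 83.5/(94.7/√11) = 2.924
df = n − 1 = 10
Two-sided p-value ≈ 0.0152
Since p ≈ 0.0152 < α = 0.05, reject H0; the data support H1.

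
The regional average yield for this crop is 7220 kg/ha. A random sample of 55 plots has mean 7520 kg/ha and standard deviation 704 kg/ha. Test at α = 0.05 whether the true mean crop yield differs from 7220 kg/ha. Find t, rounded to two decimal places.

H0: μ = 7220; H1: μ ≠ 7220 (one-sample t-test, two-sided).
t = (x̄ − μ₀)/(s/√n) = (7520 − 7220)/(704/√55) = 3.16
df = n − 1 = 54
Two-sided p-value ≈ 0.0026
Since p ≈ 0.0026 < α = 0.05, reject H0; the evidence is statistically significant.

3.16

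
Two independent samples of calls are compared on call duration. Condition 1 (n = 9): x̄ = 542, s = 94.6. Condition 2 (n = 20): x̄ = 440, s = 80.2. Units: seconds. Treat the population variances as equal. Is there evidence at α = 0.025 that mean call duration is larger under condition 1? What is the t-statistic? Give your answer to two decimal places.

Let group 1 = condition 1, group 2 = condition 2. H0: μ_1 = μ_2; H1: μ_1 > μ_2 (two-sample pooled-variance t-test, right-tailed).
s_p² = [(9−1)·94.6² + (20−1)·80.2²]/(9+20−2) = 7177.85
t = (542 − 440)/√[7177.85·(1/9 + 1/20)] = 3.00
df = n₁ + n₂ − 2 = 27
p-value = P(T ≥ 3.00) ≈ 0.003
Since p ≈ 0.003 < α = 0.025, reject H0; the data support H1.

3.00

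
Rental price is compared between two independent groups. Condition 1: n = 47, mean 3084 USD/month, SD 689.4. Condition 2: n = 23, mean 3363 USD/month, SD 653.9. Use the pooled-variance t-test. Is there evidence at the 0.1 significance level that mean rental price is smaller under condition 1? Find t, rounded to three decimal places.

-1.617

Let group 1 = condition 1, group 2 = condition 2. H0: μ_1 = μ_2; H1: μ_1 < μ_2 (two-sample pooled-variance t-test, left-tailed).
s_p² = [(47−1)·689.4² + (23−1)·653.9²]/(47+23−2) = 459844
t = (3084 − 3363)/√[459844·(1/47 + 1/23)] = -1.617
df = n₁ + n₂ − 2 = 68
p-value = P(T ≤ -1.617) ≈ 0.0553
Since p ≈ 0.0553 < α = 0.1, reject H0; the data support H1.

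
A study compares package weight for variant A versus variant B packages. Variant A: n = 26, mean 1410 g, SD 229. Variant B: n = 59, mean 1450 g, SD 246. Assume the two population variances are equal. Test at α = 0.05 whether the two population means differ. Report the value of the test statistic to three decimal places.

Let group 1 = variant A, group 2 = variant B. H0: μ_1 = μ_2; H1: μ_1 ≠ μ_2 (two-sample pooled-variance t-test, two-sided).
s_p² = [(26−1)·229² + (59−1)·246²]/(26+59−2) = 58083.8
t = (1410 − 1450)/√[58083.8·(1/26 + 1/59)] = -0.705
df = n₁ + n₂ − 2 = 83
Two-sided p-value ≈ 0.483
Since p ≈ 0.483 > α = 0.05, fail to reject H0; the evidence is not statistically significant.

-0.705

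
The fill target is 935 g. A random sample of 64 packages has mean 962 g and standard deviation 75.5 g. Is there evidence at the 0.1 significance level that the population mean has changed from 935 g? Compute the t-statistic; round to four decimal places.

H0: μ = 935; H1: μ ≠ 935 (one-sample t-test, two-sided).
t = (x̄ − μ₀)/(s/√n) = (962 − 935)/(75.5/√64) = 2.8609
df = n − 1 = 63
Two-sided p-value ≈ 0.0057
Since p ≈ 0.0057 < α = 0.1, reject H0; the data support H1.

2.8609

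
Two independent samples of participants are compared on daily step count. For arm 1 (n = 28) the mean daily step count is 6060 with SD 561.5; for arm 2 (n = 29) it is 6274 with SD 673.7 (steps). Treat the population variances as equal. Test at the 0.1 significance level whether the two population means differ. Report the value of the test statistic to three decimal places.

Let group 1 = arm 1, group 2 = arm 2. H0: μ_1 = μ_2; H1: μ_1 ≠ μ_2 (two-sample pooled-variance t-test, two-sided).
s_p² = [(28−1)·561.5² + (29−1)·673.7²]/(28+29−2) = 385837
t = (6060 − 6274)/√[385837·(1/28 + 1/29)] = -1.300
df = n₁ + n₂ − 2 = 55
Two-sided p-value ≈ 0.199
Since p ≈ 0.199 > α = 0.1, fail to reject H0; the data do not provide sufficient evidence against H0.

-1.300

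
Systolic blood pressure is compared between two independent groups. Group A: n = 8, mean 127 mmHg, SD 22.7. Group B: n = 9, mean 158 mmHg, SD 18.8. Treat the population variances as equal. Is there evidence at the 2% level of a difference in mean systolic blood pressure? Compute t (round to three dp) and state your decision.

t = -3.080; reject H0

Let group 1 = group A, group 2 = group B. H0: μ_1 = μ_2; H1: μ_1 ≠ μ_2 (two-sample pooled-variance t-test, two-sided).
s_p² = [(8−1)·22.7² + (9−1)·18.8²]/(8+9−2) = 428.97
t = (127 − 158)/√[428.97·(1/8 + 1/9)] = -3.080
df = n₁ + n₂ − 2 = 15
Two-sided p-value ≈ 0.008
Since p ≈ 0.008 < α = 0.02, reject H0; the data support H1.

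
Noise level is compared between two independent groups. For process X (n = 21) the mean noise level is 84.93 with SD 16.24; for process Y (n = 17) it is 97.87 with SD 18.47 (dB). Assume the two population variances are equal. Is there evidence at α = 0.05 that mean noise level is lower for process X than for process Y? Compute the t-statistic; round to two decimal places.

Let group 1 = process X, group 2 = process Y. H0: μ_1 = μ_2; H1: μ_1 < μ_2 (two-sample pooled-variance t-test, left-tailed).
s_p² = [(21−1)·16.24² + (17−1)·18.47²]/(21+17−2) = 298.139
t = (84.93 − 97.87)/√[298.139·(1/21 + 1/17)] = -2.30
df = n₁ + n₂ − 2 = 36
p-value = P(T ≤ -2.30) ≈ 0.0138
Since p ≈ 0.0138 < α = 0.05, reject H0; the evidence is statistically significant.

-2.30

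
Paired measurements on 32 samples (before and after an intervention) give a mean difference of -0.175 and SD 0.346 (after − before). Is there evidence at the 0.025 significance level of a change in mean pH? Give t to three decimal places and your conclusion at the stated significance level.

t = -2.861; reject H0

H0: μ_d = 0; H1: μ_d ≠ 0 (paired t-test on the differences, two-sided).
t = d̄/(s_d/√n) = -0.175/(0.346/√32) = -2.861
df = n − 1 = 31
Two-sided p-value ≈ 0.0075
Since p ≈ 0.0075 < α = 0.025, reject H0; the data support H1.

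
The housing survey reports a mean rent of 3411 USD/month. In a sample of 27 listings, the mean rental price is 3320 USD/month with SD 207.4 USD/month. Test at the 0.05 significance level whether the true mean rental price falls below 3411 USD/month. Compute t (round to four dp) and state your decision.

H0: μ = 3411; H1: μ < 3411 (one-sample t-test, left-tailed).
t = (x̄ − μ₀)/(s/√n) = (3320 − 3411)/(207.4/√27) = -2.2799
df = n − 1 = 26
p-value = P(T ≤ -2.2799) ≈ 0.0155
Since p ≈ 0.0155 < α = 0.05, reject H0; the evidence is statistically significant.

t = -2.2799; reject H0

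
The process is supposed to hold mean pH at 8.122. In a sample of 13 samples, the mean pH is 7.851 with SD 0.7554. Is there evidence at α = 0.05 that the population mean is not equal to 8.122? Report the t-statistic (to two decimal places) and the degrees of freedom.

H0: μ = 8.122; H1: μ ≠ 8.122 (one-sample t-test, two-sided).
t = (x̄ − μ₀)/(s/√n) = (7.851 − 8.122)/(0.7554/√13) = -1.29
df = n − 1 = 12
Two-sided p-value ≈ 0.220
Since p ≈ 0.220 > α = 0.05, fail to reject H0; the evidence is not statistically significant.

t = -1.29, df = 12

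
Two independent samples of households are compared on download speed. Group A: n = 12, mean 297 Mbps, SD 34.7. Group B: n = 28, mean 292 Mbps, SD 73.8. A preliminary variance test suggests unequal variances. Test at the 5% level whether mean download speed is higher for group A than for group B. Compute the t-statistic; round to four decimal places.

0.2912

Let group 1 = group A, group 2 = group B. H0: μ_1 = μ_2; H1: μ_1 > μ_2 (Welch's two-sample t-test, right-tailed).
t = (x̄_1 − x̄_2)/√(s_1²/n_1 + s_2²/n_2) = (297 − 292)/√(34.7²/12 + 73.8²/28) = 0.2912
Welch–Satterthwaite df ≈ 37.53
p-value = P(T ≥ 0.2912) ≈ 0.3863
Since p ≈ 0.3863 > α = 0.05, fail to reject H0; the data do not provide sufficient evidence against H0.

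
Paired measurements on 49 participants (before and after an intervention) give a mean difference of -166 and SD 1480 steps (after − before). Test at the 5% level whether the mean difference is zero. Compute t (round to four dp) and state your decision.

H0: μ_d = 0; H1: μ_d ≠ 0 (paired t-test on the differences, two-sided).
t = d̄/(s_d/√n) = -166/(1480/√49) = -0.7851
df = n − 1 = 48
Two-sided p-value ≈ 0.4362
Since p ≈ 0.4362 > α = 0.05, fail to reject H0; the data do not provide sufficient evidence against H0.

t = -0.7851; fail to reject H0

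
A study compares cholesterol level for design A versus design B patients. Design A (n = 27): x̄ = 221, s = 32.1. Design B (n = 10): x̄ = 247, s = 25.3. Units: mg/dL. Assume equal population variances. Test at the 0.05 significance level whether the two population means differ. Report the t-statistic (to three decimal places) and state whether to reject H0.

Let group 1 = design A, group 2 = design B. H0: μ_1 = μ_2; H1: μ_1 ≠ μ_2 (two-sample pooled-variance t-test, two-sided).
s_p² = [(27−1)·32.1² + (10−1)·25.3²]/(27+10−2) = 930.042
t = (221 − 247)/√[930.042·(1/27 + 1/10)] = -2.303
df = n₁ + n₂ − 2 = 35
Two-sided p-value ≈ 0.027
Since p ≈ 0.027 < α = 0.05, reject H0; the data support H1.

t = -2.303; reject H0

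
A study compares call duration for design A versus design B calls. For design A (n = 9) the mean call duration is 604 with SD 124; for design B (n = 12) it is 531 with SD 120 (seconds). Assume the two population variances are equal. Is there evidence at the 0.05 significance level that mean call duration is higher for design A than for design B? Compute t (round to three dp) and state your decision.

t = 1.360; fail to reject H0

Let group 1 = design A, group 2 = design B. H0: μ_1 = μ_2; H1: μ_1 > μ_2 (two-sample pooled-variance t-test, right-tailed).
s_p² = [(9−1)·124² + (12−1)·120²]/(9+12−2) = 14810.9
t = (604 − 531)/√[14810.9·(1/9 + 1/12)] = 1.360
df = n₁ + n₂ − 2 = 19
p-value = P(T ≥ 1.360) ≈ 0.0948
Since p ≈ 0.0948 > α = 0.05, fail to reject H0; the evidence is not statistically significant.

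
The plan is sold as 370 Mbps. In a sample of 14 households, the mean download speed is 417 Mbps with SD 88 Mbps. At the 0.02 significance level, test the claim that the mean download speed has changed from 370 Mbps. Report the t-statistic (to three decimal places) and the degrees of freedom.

H0: μ = 370; H1: μ ≠ 370 (one-sample t-test, two-sided).
t = (x̄ − μ₀)/(s/√n) = (417 − 370)/(88/√14) = 1.998
df = n − 1 = 13
Two-sided p-value ≈ 0.0670
Since p ≈ 0.0670 > α = 0.02, fail to reject H0; the data do not provide sufficient evidence against H0.

t = 1.998, df = 13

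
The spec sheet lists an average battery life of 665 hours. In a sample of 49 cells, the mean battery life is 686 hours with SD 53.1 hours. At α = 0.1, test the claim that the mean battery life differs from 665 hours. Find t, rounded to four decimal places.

2.7684

H0: μ = 665; H1: μ ≠ 665 (one-sample t-test, two-sided).
t = (x̄ − μ₀)/(s/√n) = (686 − 665)/(53.1/√49) = 2.7684
df = n − 1 = 48
Two-sided p-value ≈ 0.008
Since p ≈ 0.008 < α = 0.1, reject H0; the evidence is statistically significant.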